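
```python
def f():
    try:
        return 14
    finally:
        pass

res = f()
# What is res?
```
14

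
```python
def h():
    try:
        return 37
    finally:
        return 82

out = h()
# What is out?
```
82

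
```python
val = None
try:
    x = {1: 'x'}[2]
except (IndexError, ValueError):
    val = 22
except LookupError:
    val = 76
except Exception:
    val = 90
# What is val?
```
76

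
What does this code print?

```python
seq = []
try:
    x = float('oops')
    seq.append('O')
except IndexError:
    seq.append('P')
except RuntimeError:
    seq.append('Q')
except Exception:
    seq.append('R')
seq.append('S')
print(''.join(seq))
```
RS

ValueError not specifically caught, falls to Exception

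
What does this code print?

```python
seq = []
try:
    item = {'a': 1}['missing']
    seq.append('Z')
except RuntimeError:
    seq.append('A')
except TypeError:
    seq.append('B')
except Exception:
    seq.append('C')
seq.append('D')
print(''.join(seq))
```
CD

KeyError not specifically caught, falls to Exception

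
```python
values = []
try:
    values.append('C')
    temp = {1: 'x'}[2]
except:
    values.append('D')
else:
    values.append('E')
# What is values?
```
['C', 'D']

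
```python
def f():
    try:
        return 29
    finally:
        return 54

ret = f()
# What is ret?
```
54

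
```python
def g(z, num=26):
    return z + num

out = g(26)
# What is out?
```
52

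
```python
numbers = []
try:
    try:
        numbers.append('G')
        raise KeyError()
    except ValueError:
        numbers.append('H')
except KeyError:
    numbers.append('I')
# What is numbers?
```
['G', 'I']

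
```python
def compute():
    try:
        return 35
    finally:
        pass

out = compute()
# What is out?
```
35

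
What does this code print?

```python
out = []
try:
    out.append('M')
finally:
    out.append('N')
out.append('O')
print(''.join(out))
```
MNO

try/finally without except, no exception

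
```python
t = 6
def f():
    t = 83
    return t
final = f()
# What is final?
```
83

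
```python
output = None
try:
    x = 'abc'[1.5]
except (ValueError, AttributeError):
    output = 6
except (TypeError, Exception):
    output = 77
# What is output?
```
77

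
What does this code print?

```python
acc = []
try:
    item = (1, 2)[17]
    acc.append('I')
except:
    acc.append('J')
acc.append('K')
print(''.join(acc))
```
JK

Exception raised in try, caught by bare except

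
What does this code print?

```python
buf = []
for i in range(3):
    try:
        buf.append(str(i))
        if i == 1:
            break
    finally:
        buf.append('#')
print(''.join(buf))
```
0#1#

finally runs even when breaking out of loop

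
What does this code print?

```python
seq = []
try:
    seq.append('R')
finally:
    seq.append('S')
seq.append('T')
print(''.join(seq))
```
RST

try/finally without except, no exception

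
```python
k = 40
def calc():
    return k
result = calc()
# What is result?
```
40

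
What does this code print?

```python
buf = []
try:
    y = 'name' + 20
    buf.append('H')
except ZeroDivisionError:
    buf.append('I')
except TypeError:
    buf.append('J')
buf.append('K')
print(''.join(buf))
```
JK

TypeError is caught by its specific handler, not ZeroDivisionError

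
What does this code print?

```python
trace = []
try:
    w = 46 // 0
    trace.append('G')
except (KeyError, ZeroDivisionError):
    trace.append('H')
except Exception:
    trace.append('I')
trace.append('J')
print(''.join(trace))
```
HJ

ZeroDivisionError matches tuple containing it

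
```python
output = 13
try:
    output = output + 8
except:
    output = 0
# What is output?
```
21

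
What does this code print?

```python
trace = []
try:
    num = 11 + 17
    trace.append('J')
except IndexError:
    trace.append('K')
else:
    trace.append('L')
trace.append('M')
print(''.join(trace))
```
JLM

else block runs when no exception occurs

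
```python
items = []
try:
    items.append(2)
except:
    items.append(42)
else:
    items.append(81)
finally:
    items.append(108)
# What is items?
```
[2, 81, 108]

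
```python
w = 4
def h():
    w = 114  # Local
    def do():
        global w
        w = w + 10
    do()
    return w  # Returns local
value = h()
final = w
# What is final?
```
14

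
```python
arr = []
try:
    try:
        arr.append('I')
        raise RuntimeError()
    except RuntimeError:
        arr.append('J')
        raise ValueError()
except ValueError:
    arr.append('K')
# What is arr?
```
['I', 'J', 'K']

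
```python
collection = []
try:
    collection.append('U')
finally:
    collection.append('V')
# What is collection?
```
['U', 'V']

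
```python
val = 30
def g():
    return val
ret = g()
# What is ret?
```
30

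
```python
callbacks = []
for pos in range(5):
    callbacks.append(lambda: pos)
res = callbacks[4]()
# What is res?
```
4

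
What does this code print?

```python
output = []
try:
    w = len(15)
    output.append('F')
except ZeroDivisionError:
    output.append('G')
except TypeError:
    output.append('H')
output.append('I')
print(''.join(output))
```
HI

TypeError is caught by its specific handler, not ZeroDivisionError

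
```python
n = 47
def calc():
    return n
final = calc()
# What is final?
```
47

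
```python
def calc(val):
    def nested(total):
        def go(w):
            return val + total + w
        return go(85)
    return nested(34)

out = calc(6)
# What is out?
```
125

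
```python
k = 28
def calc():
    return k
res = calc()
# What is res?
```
28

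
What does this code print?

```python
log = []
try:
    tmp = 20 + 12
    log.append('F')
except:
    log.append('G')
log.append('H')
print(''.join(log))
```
FH

No exception, try block completes normally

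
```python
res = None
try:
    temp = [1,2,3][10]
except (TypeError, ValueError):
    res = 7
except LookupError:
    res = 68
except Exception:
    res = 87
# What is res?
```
68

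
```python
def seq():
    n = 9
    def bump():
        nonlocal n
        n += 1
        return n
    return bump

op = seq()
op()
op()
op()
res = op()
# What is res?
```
13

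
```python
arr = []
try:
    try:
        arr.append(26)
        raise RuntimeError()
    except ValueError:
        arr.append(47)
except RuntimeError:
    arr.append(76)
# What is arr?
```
[26, 76]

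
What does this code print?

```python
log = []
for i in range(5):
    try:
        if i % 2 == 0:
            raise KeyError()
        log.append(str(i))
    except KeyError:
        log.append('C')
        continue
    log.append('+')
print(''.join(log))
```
C1+C3+C

continue in except skips rest of loop body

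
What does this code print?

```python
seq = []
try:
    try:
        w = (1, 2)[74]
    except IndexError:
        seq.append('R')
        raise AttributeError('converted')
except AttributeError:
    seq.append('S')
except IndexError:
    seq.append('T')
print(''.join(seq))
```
RS

New AttributeError raised, caught by outer AttributeError handler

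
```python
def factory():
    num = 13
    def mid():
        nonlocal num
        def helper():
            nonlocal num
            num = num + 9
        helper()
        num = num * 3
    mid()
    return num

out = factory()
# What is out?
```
66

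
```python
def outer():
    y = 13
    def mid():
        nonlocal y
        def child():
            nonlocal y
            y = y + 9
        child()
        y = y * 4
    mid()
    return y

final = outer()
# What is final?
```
88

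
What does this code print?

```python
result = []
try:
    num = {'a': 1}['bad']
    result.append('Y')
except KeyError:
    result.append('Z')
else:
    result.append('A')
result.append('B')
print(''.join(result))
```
ZB

else block skipped when exception is caught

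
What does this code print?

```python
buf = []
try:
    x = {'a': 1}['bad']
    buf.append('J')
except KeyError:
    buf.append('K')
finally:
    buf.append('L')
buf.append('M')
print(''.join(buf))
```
KLM

finally always runs, even after exception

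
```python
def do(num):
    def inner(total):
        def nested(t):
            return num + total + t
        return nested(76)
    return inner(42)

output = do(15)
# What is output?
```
133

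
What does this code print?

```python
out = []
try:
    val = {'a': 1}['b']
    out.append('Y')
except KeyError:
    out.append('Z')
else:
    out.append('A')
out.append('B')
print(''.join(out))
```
ZB

else block skipped when exception is caught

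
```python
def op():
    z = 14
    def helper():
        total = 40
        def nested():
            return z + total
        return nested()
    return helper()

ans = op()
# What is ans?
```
54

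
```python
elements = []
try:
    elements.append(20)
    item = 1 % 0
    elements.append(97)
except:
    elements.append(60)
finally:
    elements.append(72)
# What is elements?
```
[20, 60, 72]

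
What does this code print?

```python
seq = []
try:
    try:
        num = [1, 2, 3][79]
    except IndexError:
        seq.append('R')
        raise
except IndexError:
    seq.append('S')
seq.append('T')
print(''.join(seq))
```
RST

raise without argument re-raises current exception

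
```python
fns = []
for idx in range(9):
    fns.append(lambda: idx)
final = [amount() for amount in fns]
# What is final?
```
[8, 8, 8, 8, 8, 8, 8, 8, 8]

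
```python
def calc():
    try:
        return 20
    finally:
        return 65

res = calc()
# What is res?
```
65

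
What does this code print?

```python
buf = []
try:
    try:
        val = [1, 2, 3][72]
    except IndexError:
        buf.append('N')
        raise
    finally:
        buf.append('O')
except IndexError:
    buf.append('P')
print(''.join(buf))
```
NOP

finally runs before re-raised exception propagates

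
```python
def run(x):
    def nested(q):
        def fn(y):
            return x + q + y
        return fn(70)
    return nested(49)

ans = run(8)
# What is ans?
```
127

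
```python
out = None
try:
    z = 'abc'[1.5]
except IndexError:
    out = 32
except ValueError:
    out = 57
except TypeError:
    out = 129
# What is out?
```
129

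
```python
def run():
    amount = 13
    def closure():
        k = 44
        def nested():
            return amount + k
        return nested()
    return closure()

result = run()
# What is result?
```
57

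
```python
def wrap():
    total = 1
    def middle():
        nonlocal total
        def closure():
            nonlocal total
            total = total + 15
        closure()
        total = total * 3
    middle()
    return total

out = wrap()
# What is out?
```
48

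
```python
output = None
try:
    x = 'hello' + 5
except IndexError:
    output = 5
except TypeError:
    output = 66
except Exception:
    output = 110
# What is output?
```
66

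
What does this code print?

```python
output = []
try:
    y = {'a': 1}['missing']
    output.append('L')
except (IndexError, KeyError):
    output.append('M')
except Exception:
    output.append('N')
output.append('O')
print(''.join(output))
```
MO

KeyError matches tuple containing it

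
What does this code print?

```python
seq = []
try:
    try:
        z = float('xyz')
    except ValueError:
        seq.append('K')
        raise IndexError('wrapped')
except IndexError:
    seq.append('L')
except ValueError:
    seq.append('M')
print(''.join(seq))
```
KL

New IndexError raised, caught by outer IndexError handler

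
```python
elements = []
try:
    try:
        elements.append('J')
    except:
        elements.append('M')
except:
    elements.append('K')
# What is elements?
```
['J']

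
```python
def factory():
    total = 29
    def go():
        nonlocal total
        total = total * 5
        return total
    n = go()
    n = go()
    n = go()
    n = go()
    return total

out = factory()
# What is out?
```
18125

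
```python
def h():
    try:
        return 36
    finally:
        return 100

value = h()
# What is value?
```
100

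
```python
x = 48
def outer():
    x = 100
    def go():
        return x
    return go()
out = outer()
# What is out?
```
100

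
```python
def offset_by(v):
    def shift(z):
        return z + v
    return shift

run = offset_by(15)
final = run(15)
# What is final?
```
30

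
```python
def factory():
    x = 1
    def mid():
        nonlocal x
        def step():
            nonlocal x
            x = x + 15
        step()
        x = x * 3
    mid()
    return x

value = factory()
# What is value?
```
48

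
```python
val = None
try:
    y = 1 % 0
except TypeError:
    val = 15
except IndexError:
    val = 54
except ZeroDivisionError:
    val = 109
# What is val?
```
109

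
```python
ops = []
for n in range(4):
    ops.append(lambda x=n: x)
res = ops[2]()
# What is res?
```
2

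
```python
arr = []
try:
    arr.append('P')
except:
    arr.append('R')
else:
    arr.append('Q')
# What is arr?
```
['P', 'Q']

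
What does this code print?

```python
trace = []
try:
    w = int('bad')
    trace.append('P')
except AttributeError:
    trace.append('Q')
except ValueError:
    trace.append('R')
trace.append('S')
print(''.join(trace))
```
RS

ValueError is caught by its specific handler, not AttributeError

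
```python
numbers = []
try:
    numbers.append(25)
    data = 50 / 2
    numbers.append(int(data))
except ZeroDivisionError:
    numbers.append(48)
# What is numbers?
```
[25, 25]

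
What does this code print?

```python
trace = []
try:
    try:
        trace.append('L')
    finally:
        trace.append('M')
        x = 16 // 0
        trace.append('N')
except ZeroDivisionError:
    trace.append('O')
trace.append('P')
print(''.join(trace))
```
LMOP

Exception in inner finally caught by outer except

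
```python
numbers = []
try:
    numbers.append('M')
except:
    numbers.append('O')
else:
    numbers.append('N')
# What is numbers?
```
['M', 'N']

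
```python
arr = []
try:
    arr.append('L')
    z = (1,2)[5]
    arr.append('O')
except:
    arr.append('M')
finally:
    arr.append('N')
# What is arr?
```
['L', 'M', 'N']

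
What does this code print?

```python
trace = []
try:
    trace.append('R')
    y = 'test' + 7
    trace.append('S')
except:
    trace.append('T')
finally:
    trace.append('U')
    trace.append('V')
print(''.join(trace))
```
RTUV

Code before exception runs, then except, then all of finally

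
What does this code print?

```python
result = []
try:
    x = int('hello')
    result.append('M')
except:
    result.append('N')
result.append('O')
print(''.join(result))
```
NO

Exception raised in try, caught by bare except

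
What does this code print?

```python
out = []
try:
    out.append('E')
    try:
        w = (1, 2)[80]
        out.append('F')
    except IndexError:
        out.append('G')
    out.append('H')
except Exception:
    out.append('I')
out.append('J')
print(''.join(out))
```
EGHJ

Inner exception caught by inner handler, outer continues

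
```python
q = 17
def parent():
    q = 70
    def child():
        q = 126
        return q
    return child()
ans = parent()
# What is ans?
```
126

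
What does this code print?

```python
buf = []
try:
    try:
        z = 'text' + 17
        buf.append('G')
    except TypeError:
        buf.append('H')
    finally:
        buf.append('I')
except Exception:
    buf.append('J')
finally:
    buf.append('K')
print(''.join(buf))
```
HIK

Both finally blocks run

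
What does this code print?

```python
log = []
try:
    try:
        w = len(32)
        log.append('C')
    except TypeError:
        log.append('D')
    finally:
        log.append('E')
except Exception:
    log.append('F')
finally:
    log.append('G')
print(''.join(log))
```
DEG

Both finally blocks run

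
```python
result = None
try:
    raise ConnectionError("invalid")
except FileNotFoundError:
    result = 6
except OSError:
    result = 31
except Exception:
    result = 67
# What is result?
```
31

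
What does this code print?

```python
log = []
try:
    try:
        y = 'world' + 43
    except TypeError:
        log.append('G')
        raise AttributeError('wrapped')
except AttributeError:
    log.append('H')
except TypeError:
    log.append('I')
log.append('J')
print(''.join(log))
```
GHJ

AttributeError raised and caught, original TypeError not re-raised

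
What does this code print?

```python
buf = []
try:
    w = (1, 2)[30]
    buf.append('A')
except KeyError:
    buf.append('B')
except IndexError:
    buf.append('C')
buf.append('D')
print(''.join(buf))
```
CD

IndexError is caught by its specific handler, not KeyError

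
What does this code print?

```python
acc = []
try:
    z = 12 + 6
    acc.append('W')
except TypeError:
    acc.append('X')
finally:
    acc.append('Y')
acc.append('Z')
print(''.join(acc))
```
WYZ

finally runs after normal execution too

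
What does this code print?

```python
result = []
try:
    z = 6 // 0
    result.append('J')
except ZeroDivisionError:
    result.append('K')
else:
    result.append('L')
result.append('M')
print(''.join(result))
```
KM

else block skipped when exception is caught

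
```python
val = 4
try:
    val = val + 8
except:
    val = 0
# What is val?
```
12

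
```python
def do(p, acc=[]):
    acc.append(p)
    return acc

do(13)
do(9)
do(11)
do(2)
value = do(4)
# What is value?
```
[13, 9, 11, 2, 4]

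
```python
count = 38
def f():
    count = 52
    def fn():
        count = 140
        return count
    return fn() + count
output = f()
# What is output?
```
192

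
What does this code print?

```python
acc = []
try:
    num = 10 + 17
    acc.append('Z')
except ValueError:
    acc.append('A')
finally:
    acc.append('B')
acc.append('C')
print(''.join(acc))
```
ZBC

finally runs after normal execution too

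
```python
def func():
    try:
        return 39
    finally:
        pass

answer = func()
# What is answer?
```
39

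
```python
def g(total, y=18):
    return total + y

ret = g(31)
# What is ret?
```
49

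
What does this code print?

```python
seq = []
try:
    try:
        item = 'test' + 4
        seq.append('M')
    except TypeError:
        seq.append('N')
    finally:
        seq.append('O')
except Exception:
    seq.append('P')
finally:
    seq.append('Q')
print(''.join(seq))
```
NOQ

Both finally blocks run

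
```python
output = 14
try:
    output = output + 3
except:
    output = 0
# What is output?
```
17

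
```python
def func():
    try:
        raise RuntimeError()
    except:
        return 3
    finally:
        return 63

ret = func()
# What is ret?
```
63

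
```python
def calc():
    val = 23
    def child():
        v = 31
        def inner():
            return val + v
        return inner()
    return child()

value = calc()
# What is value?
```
54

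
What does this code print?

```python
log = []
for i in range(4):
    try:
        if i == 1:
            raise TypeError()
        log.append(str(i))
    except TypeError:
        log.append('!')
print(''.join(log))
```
0!23

Exception on i=1 caught, loop continues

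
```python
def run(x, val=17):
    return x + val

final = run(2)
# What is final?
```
19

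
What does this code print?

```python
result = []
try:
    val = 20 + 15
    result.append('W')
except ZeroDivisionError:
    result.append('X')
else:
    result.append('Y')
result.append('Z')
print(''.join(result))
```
WYZ

else block runs when no exception occurs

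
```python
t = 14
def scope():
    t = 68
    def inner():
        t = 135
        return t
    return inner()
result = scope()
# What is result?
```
135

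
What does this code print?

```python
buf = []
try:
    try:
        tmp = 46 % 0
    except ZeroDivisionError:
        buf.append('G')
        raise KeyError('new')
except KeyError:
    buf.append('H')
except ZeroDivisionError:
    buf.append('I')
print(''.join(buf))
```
GH

New KeyError raised, caught by outer KeyError handler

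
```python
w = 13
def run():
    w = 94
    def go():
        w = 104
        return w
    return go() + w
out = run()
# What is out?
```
198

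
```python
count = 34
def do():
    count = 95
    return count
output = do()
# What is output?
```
95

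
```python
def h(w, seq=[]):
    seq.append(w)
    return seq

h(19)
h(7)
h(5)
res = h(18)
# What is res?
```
[19, 7, 5, 18]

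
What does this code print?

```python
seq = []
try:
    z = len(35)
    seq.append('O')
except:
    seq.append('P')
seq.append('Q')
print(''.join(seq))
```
PQ

Exception raised in try, caught by bare except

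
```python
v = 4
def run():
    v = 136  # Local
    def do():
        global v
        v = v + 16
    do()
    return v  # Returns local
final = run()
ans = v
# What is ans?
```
20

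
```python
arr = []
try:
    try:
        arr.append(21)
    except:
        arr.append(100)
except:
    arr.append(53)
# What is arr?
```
[21]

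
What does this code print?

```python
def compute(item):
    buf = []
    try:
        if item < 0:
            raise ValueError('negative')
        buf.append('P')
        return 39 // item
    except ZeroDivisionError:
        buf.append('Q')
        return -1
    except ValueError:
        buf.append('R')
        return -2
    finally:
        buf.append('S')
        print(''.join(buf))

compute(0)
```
PQS

item=0 causes ZeroDivisionError, caught, finally prints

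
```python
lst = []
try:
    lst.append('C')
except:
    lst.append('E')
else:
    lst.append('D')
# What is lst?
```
['C', 'D']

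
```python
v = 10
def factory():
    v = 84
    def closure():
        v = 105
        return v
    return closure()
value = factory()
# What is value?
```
105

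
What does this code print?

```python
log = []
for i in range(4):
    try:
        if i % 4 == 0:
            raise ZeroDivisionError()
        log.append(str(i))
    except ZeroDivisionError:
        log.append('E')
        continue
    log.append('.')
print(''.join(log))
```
E1.2.3.

continue in except skips rest of loop body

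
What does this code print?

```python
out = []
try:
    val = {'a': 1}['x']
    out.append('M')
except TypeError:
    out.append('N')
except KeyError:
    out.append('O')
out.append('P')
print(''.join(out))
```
OP

KeyError is caught by its specific handler, not TypeError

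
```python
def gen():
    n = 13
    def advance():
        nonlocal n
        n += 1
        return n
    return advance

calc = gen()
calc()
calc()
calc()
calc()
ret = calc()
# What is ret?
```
18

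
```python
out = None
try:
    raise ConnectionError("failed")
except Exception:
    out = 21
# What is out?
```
21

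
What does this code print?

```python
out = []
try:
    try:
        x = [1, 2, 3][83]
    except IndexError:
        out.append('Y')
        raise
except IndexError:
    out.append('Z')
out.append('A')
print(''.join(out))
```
YZA

raise without argument re-raises current exception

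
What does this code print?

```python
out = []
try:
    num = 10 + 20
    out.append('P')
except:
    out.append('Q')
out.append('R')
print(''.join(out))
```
PR

No exception, try block completes normally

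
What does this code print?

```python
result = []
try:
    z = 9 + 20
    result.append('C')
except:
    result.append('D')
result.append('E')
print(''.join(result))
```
CE

No exception, try block completes normally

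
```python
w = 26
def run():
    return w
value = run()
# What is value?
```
26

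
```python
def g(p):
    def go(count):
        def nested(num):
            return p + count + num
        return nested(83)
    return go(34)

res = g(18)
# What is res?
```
135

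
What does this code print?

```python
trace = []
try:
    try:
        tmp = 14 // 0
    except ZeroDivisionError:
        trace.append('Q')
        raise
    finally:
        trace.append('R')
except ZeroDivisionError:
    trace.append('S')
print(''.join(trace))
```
QRS

finally runs before re-raised exception propagates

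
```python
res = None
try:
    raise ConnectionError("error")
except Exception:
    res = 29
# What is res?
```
29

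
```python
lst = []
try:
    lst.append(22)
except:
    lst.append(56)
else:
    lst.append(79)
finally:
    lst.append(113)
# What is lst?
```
[22, 79, 113]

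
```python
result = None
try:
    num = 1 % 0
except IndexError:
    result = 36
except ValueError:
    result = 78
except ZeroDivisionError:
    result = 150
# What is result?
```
150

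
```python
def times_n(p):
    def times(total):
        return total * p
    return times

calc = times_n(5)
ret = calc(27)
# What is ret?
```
135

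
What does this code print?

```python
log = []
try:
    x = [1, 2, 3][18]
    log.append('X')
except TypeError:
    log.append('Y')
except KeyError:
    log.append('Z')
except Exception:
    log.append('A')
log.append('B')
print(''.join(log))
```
AB

IndexError not specifically caught, falls to Exception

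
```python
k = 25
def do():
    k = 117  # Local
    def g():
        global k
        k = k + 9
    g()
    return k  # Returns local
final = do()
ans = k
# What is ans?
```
34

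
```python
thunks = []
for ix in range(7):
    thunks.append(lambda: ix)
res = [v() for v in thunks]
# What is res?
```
[6, 6, 6, 6, 6, 6, 6]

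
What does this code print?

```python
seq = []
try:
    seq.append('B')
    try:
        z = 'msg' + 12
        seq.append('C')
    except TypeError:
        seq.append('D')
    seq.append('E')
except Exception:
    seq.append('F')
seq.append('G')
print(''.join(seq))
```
BDEG

Inner exception caught by inner handler, outer continues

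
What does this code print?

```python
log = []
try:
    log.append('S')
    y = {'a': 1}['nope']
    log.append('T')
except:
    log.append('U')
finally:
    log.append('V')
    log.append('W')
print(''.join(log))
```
SUVW

Code before exception runs, then except, then all of finally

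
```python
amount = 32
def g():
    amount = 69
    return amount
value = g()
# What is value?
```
69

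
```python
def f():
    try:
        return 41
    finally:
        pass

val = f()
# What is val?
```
41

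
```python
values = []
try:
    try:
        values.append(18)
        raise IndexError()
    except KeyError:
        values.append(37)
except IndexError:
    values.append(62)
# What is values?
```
[18, 62]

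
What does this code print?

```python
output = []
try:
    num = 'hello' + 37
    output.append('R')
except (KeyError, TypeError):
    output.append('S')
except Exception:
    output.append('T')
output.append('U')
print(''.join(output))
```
SU

TypeError matches tuple containing it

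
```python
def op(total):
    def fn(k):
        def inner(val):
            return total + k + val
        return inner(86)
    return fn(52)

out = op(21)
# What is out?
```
159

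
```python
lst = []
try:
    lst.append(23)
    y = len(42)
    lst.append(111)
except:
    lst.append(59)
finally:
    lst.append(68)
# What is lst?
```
[23, 59, 68]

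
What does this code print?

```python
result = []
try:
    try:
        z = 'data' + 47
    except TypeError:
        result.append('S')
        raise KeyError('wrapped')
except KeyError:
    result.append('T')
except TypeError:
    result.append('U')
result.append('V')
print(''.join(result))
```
STV

KeyError raised and caught, original TypeError not re-raised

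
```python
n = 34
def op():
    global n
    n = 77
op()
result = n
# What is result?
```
77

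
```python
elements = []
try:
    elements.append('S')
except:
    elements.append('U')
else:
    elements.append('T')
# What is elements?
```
['S', 'T']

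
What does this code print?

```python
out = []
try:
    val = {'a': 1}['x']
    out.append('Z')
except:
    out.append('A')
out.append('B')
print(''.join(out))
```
AB

Exception raised in try, caught by bare except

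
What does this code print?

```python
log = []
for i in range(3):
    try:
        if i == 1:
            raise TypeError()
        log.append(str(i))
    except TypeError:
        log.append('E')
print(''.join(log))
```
0E2

Exception on i=1 caught, loop continues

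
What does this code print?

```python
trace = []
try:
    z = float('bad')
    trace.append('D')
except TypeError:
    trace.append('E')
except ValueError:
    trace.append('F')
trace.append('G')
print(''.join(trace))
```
FG

ValueError is caught by its specific handler, not TypeError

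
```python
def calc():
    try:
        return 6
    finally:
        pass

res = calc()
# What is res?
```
6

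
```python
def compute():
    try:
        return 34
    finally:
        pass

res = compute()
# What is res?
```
34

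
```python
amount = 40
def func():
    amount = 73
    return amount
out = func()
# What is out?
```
73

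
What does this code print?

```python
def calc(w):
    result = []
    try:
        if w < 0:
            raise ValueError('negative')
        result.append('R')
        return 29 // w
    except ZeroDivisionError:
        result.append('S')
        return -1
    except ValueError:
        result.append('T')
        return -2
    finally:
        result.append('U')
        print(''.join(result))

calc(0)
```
RSU

w=0 causes ZeroDivisionError, caught, finally prints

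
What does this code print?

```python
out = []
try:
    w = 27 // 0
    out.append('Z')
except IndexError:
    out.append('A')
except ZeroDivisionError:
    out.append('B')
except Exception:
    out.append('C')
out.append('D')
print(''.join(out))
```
BD

ZeroDivisionError matches before generic Exception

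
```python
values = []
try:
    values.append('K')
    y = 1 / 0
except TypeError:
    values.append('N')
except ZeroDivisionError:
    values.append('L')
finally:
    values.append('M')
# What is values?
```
['K', 'L', 'M']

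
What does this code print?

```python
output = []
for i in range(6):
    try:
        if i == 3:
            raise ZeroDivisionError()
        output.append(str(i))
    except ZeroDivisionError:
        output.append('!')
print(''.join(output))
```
012!45

Exception on i=3 caught, loop continues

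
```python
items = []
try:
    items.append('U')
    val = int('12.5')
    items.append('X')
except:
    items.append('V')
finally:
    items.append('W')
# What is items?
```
['U', 'V', 'W']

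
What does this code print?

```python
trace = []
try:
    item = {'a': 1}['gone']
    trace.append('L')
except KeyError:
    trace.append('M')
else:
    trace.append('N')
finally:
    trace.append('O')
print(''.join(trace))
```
MO

Exception: except runs, else skipped, finally runs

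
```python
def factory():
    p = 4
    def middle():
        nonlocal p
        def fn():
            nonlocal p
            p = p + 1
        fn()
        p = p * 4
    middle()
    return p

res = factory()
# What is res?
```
20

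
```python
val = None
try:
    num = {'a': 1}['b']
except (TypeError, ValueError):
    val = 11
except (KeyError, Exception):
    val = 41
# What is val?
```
41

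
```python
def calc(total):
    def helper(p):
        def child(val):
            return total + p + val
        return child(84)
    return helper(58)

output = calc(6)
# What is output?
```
148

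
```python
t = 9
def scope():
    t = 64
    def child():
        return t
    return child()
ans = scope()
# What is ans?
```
64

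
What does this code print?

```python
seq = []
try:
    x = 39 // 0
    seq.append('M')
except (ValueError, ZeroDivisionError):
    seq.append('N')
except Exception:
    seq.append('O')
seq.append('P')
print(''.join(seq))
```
NP

ZeroDivisionError matches tuple containing it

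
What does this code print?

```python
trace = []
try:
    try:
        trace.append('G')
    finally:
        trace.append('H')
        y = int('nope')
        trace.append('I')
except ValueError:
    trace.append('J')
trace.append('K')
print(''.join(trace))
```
GHJK

Exception in inner finally caught by outer except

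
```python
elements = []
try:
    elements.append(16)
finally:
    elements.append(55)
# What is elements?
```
[16, 55]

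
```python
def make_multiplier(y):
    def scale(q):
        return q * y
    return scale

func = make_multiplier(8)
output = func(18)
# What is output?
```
144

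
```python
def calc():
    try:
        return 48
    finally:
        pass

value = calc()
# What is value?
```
48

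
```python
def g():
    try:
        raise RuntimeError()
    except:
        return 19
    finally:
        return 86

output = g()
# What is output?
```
86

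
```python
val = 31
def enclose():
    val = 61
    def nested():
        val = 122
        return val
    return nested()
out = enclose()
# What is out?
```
122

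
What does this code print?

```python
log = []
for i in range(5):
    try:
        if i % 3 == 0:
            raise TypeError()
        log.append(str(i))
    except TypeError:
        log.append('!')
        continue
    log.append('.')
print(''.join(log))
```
!1.2.!4.

continue in except skips rest of loop body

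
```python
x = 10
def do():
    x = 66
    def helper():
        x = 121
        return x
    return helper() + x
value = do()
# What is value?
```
187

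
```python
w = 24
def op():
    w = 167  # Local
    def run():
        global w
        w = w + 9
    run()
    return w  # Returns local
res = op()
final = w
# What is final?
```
33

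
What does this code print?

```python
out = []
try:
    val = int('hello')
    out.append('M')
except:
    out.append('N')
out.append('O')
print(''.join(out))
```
NO

Exception raised in try, caught by bare except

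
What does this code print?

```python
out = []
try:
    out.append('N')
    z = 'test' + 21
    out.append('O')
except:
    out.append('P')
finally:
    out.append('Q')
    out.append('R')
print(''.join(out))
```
NPQR

Code before exception runs, then except, then all of finally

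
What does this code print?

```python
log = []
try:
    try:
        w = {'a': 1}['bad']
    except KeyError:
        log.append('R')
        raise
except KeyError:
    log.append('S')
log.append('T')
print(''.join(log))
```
RST

raise without argument re-raises current exception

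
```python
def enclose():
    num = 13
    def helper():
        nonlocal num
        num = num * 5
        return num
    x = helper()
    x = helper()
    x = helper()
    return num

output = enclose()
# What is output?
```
1625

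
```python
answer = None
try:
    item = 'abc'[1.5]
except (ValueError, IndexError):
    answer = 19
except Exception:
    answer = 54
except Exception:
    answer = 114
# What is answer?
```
54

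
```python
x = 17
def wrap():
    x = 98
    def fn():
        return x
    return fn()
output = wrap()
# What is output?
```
98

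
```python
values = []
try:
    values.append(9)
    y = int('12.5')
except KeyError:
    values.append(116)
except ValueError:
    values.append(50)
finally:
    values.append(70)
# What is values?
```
[9, 50, 70]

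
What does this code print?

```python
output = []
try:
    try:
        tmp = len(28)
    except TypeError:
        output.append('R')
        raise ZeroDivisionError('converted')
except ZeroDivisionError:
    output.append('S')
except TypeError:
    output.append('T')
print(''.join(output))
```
RS

New ZeroDivisionError raised, caught by outer ZeroDivisionError handler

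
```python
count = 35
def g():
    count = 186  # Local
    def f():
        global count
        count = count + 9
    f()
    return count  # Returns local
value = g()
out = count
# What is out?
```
44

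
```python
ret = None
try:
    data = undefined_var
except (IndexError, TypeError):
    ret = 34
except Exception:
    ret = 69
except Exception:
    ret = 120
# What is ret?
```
69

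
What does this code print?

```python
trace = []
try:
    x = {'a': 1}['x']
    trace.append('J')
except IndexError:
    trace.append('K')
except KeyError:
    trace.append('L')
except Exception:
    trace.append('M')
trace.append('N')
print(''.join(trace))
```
LN

KeyError matches before generic Exception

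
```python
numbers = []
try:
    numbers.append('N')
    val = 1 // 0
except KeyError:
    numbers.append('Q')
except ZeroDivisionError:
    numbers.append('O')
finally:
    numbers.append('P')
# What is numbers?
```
['N', 'O', 'P']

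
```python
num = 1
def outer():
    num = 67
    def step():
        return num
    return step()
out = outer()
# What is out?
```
67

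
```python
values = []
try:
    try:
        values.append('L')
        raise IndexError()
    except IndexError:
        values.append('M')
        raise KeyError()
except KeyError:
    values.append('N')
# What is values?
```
['L', 'M', 'N']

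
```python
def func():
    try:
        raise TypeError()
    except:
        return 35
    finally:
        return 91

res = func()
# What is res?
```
91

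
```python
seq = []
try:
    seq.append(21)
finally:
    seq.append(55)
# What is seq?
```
[21, 55]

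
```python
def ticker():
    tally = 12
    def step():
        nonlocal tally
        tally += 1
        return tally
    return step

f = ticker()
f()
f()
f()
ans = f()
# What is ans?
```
16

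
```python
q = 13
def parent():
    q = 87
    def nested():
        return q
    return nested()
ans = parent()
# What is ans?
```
87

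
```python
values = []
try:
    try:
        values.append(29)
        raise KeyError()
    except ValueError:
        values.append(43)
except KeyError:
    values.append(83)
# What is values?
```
[29, 83]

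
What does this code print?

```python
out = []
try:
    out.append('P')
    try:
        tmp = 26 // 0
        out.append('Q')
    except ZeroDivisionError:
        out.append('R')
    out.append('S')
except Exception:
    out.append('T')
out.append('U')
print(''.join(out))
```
PRSU

Inner exception caught by inner handler, outer continues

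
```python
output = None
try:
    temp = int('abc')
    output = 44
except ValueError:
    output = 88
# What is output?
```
88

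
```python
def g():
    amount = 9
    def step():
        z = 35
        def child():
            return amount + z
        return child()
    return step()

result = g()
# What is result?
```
44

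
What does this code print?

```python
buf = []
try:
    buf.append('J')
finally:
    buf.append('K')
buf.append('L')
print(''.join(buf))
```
JKL

try/finally without except, no exception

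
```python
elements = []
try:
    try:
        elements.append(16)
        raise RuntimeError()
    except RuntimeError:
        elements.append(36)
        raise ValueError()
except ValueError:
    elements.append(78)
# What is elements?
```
[16, 36, 78]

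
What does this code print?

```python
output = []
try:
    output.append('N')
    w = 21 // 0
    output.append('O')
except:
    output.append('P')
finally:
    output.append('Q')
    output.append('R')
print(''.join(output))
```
NPQR

Code before exception runs, then except, then all of finally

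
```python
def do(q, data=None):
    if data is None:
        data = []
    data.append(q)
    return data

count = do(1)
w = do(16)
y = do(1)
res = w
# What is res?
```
[16]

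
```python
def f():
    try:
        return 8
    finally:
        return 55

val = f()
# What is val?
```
55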